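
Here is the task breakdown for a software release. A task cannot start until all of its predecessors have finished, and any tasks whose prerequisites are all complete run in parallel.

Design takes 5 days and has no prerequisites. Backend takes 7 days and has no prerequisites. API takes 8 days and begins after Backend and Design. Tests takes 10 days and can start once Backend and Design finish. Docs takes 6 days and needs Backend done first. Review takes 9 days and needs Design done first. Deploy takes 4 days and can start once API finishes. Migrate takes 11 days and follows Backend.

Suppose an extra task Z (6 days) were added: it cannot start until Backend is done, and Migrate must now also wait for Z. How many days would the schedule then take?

Originally the schedule takes 19 days.
With Z inserted, Migrate now waits for max(Backend, Z).
New critical path: Backend→Z→Migrate = 7+6+11 = 24 ⇒ 24 days.

24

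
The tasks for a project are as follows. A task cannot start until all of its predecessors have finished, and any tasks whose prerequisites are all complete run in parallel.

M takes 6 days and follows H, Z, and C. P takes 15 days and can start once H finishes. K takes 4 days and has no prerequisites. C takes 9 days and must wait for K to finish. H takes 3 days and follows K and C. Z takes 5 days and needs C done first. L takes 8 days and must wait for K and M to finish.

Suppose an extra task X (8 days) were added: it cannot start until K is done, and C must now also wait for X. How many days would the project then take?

Originally the project takes 32 days.
With X inserted, C now waits for max(K, X).
New critical path: K→X→C→Z→M→L = 4+8+9+5+6+8 = 40 ⇒ 40 days.

40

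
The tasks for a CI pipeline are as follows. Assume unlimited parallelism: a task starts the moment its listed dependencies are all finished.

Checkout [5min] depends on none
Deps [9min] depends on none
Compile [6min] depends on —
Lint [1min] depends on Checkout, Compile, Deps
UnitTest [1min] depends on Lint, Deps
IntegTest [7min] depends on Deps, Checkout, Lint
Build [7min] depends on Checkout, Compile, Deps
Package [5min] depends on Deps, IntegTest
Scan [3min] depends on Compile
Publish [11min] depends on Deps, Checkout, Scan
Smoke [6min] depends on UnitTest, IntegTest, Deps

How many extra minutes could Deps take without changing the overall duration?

The longest chain is Deps→Lint→IntegTest→Smoke = 9+1+7+6 = 23; overall finish 23 minutes.
Deps finishes as early as 9 and must finish by 9.
Slack of Deps = 0 − 0 = 0 minutes.

0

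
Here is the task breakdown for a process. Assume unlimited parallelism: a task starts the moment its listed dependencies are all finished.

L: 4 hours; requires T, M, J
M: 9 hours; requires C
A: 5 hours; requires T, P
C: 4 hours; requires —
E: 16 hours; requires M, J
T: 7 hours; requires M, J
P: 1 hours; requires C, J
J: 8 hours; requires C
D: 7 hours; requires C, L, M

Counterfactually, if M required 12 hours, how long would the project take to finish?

34

Critical path before the change: C→M→T→L→D = 4+9+7+4+7 = 31 giving 31 hours.
M lies on that path, so at 12 hours the path becomes 34 hours.
The critical path is still C→M→T→L→D; finish is now 34 hours.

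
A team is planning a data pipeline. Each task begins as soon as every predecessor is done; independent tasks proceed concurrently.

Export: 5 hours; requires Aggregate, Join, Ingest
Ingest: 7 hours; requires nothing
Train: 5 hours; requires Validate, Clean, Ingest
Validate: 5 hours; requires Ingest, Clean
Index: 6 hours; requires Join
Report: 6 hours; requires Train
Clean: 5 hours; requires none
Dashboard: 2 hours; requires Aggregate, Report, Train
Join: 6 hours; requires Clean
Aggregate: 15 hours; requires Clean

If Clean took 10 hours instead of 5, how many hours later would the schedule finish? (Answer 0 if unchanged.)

Baseline: Clean→Aggregate→Export = 5+15+5 = 25 → 25 hours.
Clean lies on that path, so at 10 hours the path becomes 30 hours.
The critical path is still Clean→Aggregate→Export; finish is now 30 hours.
Change in finish: 30 − 25 = +5 hours.

5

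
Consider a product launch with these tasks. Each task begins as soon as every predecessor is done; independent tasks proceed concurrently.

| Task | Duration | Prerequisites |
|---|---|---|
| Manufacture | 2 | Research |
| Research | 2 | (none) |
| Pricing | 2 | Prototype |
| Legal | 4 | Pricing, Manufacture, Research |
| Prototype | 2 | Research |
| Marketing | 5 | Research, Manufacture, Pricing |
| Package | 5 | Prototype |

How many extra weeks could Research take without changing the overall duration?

0

Research→Prototype→Pricing→Marketing = 2+2+2+5 = 11 sets the makespan at 11 weeks.
Longest path through Research: 11 weeks (earliest finish 2, latest finish 2).
So Research can slip 2 − 2 = 0 weeks.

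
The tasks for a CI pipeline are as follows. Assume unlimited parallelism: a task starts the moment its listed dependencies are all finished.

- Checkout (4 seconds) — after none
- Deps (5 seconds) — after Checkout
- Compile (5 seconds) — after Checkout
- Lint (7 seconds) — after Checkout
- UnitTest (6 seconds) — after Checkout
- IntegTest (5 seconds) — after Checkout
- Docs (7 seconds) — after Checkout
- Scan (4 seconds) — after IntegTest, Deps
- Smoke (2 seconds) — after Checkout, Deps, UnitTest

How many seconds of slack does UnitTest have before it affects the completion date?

Critical path: Checkout→Deps→Scan = 4+5+4 = 13, so the finish is 13 seconds.
UnitTest finishes as early as 10 and must finish by 11.
Float = 13 − 12 = 1.

1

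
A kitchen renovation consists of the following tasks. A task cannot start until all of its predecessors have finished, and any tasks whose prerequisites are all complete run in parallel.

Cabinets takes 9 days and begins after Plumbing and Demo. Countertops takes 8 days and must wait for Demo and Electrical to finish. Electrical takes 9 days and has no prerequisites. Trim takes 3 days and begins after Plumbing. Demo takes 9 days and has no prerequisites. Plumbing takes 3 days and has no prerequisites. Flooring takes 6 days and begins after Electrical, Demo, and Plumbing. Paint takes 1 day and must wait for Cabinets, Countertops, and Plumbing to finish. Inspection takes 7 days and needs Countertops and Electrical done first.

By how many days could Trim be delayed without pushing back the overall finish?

Demo→Countertops→Inspection = 9+8+7 = 24 sets the makespan at 24 days.
The longest chain containing Trim totals 6 days.
Slack of Trim = 21 − 3 = 18 days.

18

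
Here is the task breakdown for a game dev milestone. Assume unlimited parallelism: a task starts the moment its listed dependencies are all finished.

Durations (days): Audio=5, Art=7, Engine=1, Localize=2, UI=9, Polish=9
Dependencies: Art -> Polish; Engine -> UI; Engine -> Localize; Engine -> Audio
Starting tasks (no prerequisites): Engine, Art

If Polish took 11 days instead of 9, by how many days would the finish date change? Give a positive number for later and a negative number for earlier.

Baseline: Art→Polish = 7+9 = 16 → 16 days.
Polish lies on that path, so at 11 days the path becomes 18 days.
That remains the longest chain; total 18 days.
Change in finish: 18 − 16 = +2 days.

2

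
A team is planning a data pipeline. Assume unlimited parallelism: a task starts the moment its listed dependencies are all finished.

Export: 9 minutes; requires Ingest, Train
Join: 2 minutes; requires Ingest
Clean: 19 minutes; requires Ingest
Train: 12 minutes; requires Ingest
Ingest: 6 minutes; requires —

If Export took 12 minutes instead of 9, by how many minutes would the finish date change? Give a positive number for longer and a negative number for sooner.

3

Actual critical path: Ingest→Train→Export = 6+12+9 = 27 ⇒ 27 minutes.
Export is on the critical path; changing it to 12 makes that path 30 minutes.
That remains the longest chain; total 30 minutes.
Change in finish: 30 − 27 = +3 minutes.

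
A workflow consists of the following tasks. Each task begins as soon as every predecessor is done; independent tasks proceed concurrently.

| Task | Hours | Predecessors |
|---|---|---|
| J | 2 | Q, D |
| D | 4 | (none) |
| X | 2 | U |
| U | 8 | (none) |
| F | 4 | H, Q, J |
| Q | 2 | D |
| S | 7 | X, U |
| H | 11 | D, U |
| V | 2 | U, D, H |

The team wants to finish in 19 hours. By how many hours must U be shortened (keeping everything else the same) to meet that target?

4

Current finish: 23 hours; target: 19.
U is on every critical path, so each hour cut from U cuts the finish by one (this holds down to a finish of 19).
Need 23 − 19 = 4 hours off U → U becomes 4 hours, finish becomes 19.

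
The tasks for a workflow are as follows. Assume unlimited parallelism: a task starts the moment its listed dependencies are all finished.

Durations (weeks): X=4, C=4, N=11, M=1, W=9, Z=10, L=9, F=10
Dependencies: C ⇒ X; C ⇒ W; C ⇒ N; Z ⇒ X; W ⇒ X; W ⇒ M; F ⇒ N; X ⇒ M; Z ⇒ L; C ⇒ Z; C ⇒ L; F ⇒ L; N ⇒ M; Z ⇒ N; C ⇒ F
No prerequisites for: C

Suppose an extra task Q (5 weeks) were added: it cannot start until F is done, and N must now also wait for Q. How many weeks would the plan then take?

Originally the plan takes 26 weeks.
With Q inserted, N now waits for max(Z, F, C, Q).
New critical path: C→F→Q→N→M = 4+10+5+11+1 = 31 ⇒ 31 weeks.

31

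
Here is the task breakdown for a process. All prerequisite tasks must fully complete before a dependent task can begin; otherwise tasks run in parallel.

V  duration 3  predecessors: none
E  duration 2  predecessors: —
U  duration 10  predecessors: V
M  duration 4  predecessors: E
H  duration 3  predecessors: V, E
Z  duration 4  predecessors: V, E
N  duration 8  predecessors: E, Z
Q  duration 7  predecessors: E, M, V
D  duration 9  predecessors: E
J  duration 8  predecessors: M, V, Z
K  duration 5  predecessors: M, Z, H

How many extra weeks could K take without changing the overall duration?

3

The longest chain is V→Z→N = 3+4+8 = 15; overall finish 15 weeks.
K finishes as early as 12 and must finish by 15.
Slack of K = 10 − 7 = 3 weeks.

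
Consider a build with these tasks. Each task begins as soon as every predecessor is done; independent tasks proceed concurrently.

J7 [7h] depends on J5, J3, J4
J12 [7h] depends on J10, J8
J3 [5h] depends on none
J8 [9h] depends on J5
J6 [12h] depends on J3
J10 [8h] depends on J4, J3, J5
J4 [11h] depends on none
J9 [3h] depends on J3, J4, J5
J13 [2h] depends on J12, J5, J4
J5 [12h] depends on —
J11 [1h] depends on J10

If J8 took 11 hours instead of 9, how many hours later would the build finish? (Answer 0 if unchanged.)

Baseline: J5→J8→J12→J13 = 12+9+7+2 = 30 → 30 hours.
J8 lies on that path, so at 11 hours the path becomes 32 hours.
The critical path is still J5→J8→J12→J13; finish is now 32 hours.
Change in finish: 32 − 30 = +2 hours.

2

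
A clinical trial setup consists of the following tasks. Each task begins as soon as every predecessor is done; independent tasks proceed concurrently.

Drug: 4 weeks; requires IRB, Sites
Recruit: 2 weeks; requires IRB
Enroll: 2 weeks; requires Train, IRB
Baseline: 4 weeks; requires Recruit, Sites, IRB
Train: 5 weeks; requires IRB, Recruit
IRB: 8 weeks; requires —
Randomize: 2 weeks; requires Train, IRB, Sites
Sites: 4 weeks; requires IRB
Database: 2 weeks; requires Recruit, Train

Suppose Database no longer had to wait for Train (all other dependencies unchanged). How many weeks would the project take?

17

With the dependency in place, IRB→Recruit→Train→Randomize = 8+2+5+2 = 17 sets the finish at 17 weeks.
Without Train→Database, Database's earliest start moves from 15 to 10.
New critical path: IRB→Recruit→Train→Randomize = 8+2+5+2 = 17 ⇒ 17 weeks.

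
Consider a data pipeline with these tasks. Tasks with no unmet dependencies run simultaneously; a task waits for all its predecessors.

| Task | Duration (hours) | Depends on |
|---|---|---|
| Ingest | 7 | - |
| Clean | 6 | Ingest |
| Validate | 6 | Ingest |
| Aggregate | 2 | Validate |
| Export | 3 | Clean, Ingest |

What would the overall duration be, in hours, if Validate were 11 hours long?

As given, the longest chain is Ingest→Clean→Export = 7+6+3 = 16, so the finish is 16 hours.
Validate is off the critical path — its longest chain is 15 hours, giving 1 of slack.
New critical path: Ingest→Validate→Aggregate = 7+11+2 = 20 ⇒ 20 hours.

20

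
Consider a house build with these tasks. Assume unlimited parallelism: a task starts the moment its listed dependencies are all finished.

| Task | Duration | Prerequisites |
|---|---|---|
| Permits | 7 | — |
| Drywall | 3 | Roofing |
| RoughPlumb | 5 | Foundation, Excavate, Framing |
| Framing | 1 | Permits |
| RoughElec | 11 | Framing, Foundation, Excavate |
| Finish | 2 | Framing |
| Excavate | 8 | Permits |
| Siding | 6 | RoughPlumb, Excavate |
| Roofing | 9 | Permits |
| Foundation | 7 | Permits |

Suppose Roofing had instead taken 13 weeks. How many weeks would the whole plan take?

26

As given, the longest chain is Permits→Excavate→RoughPlumb→Siding = 7+8+5+6 = 26, so the finish is 26 weeks.
The longest path through Roofing is only 19 weeks, so Roofing has float 7.
No other chain overtakes it, so the finish is 26 weeks.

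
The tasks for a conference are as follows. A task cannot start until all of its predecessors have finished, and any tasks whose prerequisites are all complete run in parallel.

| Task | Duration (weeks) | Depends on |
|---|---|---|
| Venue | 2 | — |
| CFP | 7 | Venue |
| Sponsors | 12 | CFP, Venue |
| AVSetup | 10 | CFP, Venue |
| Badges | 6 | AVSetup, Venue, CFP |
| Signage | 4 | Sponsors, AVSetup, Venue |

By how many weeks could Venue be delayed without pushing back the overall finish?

0

Critical path: Venue→CFP→Sponsors→Signage = 2+7+12+4 = 25, so the finish is 25 weeks.
Longest path through Venue: 25 weeks (earliest finish 2, latest finish 2).
Slack of Venue = 0 − 0 = 0 weeks.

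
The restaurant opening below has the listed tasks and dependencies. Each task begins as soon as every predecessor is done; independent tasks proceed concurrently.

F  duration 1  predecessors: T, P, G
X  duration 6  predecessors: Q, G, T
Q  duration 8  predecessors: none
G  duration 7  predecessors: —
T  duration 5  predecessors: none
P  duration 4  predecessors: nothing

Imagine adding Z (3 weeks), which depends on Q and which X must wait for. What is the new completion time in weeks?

17

Originally the plan takes 14 weeks.
With Z inserted, X now waits for max(Q, G, T, Z).
New critical path: Q→Z→X = 8+3+6 = 17 ⇒ 17 weeks.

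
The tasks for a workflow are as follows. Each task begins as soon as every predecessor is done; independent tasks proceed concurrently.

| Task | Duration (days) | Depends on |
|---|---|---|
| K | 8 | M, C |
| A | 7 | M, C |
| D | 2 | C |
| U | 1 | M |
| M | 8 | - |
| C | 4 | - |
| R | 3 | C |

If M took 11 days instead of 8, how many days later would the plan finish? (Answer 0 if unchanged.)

Baseline: M→K = 8+8 = 16 → 16 days.
M lies on that path, so at 11 days the path becomes 19 days.
No other chain overtakes it, so the finish is 19 days.
Change in finish: 19 − 16 = +3 days.

3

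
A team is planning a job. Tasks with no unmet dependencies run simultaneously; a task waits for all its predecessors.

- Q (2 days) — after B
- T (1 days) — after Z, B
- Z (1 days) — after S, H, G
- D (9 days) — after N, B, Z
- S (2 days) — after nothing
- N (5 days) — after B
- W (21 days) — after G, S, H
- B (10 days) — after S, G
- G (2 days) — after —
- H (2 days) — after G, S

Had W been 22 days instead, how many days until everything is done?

26

As given, the longest chain is S→B→N→D = 2+10+5+9 = 26, so the finish is 26 days.
W has 1 day of float (longest path through it is 25).
No other chain overtakes it, so the finish is 26 days.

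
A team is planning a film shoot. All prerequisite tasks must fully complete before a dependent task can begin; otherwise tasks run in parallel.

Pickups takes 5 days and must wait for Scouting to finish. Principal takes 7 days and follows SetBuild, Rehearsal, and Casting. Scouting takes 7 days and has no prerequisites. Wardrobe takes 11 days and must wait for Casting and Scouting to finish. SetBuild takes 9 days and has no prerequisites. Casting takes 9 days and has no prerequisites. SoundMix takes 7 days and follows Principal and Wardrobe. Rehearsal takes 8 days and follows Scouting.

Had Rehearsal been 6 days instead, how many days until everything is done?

27

Actual critical path: Scouting→Rehearsal→Principal→SoundMix = 7+8+7+7 = 29 ⇒ 29 days.
Rehearsal lies on that path, so at 6 days the path becomes 27 days.
Now Casting→Wardrobe→SoundMix = 9+11+7 = 27 is longest, so the finish becomes 27 days.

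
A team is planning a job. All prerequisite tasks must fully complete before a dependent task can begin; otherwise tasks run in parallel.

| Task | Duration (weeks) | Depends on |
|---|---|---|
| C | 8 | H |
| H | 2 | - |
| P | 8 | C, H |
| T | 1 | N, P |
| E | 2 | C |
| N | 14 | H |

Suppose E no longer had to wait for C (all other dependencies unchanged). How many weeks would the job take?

19

Original critical path: H→C→P→T = 2+8+8+1 = 19 ⇒ 19 weeks.
Without C→E, E's earliest start moves from 10 to 0.
New critical path: H→C→P→T = 2+8+8+1 = 19 ⇒ 19 weeks.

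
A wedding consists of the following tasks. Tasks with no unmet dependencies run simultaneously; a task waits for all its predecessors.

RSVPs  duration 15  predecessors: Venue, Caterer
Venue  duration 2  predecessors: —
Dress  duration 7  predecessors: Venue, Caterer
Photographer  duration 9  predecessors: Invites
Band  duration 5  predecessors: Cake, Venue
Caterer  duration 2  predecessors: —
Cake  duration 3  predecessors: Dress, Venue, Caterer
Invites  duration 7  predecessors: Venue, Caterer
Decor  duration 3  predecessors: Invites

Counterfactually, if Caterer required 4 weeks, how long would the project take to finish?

Baseline: Caterer→Invites→Photographer = 2+7+9 = 18 → 18 weeks.
Caterer is on the critical path; changing it to 4 makes that path 20 weeks.
That remains the longest chain; total 20 weeks.

20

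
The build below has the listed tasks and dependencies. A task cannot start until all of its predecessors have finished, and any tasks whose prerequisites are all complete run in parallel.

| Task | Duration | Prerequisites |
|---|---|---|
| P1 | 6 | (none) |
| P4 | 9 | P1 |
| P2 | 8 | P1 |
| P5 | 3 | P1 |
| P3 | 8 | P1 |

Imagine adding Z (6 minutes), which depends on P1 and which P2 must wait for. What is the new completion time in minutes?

20

Originally the job takes 15 minutes.
With Z inserted, P2 now waits for max(P1, Z).
New critical path: P1→Z→P2 = 6+6+8 = 20 ⇒ 20 minutes.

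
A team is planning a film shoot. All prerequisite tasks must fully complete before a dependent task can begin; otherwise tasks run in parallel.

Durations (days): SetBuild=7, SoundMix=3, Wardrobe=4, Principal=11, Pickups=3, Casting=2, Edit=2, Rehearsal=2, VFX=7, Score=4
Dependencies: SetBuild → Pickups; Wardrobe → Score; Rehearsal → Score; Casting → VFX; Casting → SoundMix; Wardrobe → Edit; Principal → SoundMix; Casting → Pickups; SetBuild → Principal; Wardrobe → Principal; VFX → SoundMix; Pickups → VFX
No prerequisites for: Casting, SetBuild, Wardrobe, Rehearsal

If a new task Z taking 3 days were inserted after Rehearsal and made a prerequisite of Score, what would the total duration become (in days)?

Originally the plan takes 21 days.
With Z inserted, Score now waits for max(Wardrobe, Rehearsal, Z).
New critical path: SetBuild→Principal→SoundMix = 7+11+3 = 21 ⇒ 21 days.

21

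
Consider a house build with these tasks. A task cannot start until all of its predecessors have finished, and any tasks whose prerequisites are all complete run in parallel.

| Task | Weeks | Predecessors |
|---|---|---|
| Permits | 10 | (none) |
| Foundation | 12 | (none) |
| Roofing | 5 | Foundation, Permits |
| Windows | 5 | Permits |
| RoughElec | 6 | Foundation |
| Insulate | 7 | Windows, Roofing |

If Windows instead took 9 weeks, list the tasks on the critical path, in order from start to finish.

Permits, Windows, Insulate

Baseline: Foundation→Roofing→Insulate = 12+5+7 = 24 → 24 weeks.
Windows has 2 weeks of float (longest path through it is 22).
The binding chain switches to Permits→Windows→Insulate = 10+9+7 = 26; finish 26 weeks.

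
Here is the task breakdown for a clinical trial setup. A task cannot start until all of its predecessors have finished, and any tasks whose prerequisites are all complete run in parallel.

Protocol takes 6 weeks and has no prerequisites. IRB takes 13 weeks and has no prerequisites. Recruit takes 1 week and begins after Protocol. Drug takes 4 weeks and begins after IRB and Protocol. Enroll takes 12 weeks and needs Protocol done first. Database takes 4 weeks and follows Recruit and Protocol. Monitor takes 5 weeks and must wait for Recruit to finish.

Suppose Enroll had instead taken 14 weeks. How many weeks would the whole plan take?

20

Baseline: Protocol→Enroll = 6+12 = 18 → 18 weeks.
Enroll is on the critical path; changing it to 14 makes that path 20 weeks.
The critical path is still Protocol→Enroll; finish is now 20 weeks.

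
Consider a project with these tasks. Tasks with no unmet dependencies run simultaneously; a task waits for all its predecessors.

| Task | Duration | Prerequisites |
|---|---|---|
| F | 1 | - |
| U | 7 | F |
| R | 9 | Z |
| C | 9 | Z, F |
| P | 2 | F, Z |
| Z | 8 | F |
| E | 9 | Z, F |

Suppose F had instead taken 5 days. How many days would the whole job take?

22

As given, the longest chain is F→Z→E = 1+8+9 = 18, so the finish is 18 days.
F lies on that path, so at 5 days the path becomes 22 days.
That remains the longest chain; total 22 days.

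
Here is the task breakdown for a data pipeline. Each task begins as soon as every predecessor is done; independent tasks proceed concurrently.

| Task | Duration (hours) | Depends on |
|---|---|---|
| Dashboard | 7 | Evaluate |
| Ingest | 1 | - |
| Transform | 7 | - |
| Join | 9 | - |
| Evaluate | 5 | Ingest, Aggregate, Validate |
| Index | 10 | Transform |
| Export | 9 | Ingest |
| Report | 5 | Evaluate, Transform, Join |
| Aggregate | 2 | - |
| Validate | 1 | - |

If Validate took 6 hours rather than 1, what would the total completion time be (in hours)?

Baseline: Transform→Index = 7+10 = 17 → 17 hours.
The longest path through Validate is only 13 hours, so Validate has float 4.
Now Validate→Evaluate→Dashboard = 6+5+7 = 18 is longest, so the finish becomes 18 hours.

18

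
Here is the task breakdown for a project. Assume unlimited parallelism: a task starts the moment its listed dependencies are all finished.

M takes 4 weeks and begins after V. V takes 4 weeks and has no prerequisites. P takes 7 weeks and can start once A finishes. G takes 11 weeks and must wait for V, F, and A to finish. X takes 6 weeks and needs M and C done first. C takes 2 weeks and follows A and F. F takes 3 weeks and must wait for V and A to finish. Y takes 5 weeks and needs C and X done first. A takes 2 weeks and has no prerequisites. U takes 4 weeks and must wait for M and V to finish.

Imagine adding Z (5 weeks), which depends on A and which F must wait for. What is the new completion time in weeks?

Originally the schedule takes 20 weeks.
With Z inserted, F now waits for max(V, A, Z).
New critical path: A→Z→F→C→X→Y = 2+5+3+2+6+5 = 23 ⇒ 23 weeks.

23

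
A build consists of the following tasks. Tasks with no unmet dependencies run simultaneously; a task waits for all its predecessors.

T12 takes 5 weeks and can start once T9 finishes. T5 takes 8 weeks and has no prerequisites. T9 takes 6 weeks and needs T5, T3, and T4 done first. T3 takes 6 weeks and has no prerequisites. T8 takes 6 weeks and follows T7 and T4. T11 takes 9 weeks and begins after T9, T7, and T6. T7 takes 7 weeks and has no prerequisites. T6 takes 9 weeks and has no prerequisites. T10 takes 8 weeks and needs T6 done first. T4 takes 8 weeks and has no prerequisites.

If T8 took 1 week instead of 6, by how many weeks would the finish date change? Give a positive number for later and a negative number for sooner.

As given, the longest chain is T4→T9→T11 = 8+6+9 = 23, so the finish is 23 weeks.
T8 has 9 weeks of float (longest path through it is 14).
No other chain overtakes it, so the finish is 23 weeks.
Change in finish: 23 − 23 = +0 weeks.

0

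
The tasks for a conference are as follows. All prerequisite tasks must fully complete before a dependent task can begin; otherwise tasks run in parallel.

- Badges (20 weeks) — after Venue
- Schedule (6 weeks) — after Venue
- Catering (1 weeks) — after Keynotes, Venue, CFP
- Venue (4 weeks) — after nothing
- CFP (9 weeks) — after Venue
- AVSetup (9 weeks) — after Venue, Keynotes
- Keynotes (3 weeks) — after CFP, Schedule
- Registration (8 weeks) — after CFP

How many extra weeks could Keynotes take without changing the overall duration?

The longest chain is Venue→CFP→Keynotes→AVSetup = 4+9+3+9 = 25; overall finish 25 weeks.
The longest chain containing Keynotes totals 25 weeks.
Float = 25 − 25 = 0.

0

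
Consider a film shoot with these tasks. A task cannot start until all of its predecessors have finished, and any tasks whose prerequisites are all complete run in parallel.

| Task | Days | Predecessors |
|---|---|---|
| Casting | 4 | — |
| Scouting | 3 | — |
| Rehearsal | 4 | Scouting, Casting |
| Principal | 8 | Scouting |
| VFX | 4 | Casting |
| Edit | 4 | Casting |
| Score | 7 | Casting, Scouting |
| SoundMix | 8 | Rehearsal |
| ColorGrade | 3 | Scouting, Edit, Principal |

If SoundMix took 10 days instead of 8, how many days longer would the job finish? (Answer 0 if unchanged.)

Actual critical path: Casting→Rehearsal→SoundMix = 4+4+8 = 16 ⇒ 16 days.
SoundMix is on the critical path; changing it to 10 makes that path 18 days.
No other chain overtakes it, so the finish is 18 days.
Change in finish: 18 − 16 = +2 days.

2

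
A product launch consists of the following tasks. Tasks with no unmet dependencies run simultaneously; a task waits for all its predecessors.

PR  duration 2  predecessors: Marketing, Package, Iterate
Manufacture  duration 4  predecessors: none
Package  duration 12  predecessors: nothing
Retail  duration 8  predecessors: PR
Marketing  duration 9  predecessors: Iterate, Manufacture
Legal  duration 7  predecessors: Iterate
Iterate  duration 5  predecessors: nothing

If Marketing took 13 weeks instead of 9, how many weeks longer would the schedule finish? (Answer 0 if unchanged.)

As given, the longest chain is Iterate→Marketing→PR→Retail = 5+9+2+8 = 24, so the finish is 24 weeks.
Since Marketing is critical, the +4 change carries straight to that chain (now 28 weeks).
No other chain overtakes it, so the finish is 28 weeks.
Change in finish: 28 − 24 = +4 weeks.

4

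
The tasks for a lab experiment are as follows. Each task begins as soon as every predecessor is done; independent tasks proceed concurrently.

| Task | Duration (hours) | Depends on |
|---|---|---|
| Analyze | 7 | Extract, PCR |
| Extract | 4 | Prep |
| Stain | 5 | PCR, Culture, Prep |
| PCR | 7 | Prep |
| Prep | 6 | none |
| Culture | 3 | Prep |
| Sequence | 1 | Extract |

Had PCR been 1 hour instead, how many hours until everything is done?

Critical path before the change: Prep→PCR→Analyze = 6+7+7 = 20 giving 20 hours.
PCR is on the critical path; changing it to 1 makes that path 14 hours.
The binding chain switches to Prep→Extract→Analyze = 6+4+7 = 17; finish 17 hours.

17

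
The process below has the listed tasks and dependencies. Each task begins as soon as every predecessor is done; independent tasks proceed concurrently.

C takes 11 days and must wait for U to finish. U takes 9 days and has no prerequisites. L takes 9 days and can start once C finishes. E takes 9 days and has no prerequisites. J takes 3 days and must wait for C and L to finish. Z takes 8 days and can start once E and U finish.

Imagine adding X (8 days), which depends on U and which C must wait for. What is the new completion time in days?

40

Originally the project takes 32 days.
With X inserted, C now waits for max(U, X).
New critical path: U→X→C→L→J = 9+8+11+9+3 = 40 ⇒ 40 days.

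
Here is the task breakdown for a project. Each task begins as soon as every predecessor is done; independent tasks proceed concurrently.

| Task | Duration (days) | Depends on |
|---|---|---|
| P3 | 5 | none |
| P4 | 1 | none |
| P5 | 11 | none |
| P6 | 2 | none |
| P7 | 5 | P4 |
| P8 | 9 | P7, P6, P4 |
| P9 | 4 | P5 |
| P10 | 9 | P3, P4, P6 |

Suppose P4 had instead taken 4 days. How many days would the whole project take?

The binding path is P4→P7→P8 = 1+5+9 = 15; finish at 15 days.
P4 lies on that path, so at 4 days the path becomes 18 days.
That remains the longest chain; total 18 days.

18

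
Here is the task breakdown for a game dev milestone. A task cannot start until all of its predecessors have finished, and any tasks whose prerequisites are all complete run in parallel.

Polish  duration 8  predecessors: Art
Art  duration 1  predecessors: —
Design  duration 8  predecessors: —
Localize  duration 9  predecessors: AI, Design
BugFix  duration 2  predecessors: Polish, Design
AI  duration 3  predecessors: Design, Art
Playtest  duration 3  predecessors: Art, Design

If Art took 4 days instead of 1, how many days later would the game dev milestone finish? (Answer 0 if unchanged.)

0

As given, the longest chain is Design→AI→Localize = 8+3+9 = 20, so the finish is 20 days.
Art has 7 days of float (longest path through it is 13).
No other chain overtakes it, so the finish is 20 days.
Change in finish: 20 − 20 = +0 days.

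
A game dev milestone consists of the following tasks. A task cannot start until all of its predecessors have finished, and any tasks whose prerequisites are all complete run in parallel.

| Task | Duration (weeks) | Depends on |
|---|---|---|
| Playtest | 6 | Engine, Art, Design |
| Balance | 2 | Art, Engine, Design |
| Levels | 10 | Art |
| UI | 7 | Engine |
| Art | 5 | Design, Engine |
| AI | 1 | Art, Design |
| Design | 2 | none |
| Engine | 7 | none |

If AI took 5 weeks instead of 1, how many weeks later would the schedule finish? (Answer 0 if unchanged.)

As given, the longest chain is Engine→Art→Levels = 7+5+10 = 22, so the finish is 22 weeks.
AI has 9 weeks of float (longest path through it is 13).
That remains the longest chain; total 22 weeks.
Change in finish: 22 − 22 = +0 weeks.

0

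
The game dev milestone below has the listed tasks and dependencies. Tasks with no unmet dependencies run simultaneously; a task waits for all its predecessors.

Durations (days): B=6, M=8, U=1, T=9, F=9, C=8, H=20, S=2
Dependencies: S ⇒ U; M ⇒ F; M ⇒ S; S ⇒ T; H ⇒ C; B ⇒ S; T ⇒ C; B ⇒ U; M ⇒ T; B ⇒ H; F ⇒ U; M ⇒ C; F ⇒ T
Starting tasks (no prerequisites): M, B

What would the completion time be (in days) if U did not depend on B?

34

With the dependency in place, M→F→T→C = 8+9+9+8 = 34 sets the finish at 34 days.
Dropping B→U doesn't change U's earliest start (17); another predecessor still binds.
After: M→F→T→C = 8+9+9+8 = 34 → 34 days.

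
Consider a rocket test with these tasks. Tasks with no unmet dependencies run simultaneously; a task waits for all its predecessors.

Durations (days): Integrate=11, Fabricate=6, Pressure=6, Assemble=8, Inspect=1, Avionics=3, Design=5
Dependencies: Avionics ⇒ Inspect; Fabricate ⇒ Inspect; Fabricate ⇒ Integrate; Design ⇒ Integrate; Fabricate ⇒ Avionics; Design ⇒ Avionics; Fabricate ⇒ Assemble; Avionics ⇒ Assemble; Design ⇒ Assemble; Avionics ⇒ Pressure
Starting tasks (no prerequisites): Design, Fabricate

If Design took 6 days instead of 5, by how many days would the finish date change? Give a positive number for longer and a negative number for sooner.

0

Baseline: Fabricate→Avionics→Assemble = 6+3+8 = 17 → 17 days.
The longest path through Design is only 16 days, so Design has float 1.
New critical path: Design→Avionics→Assemble = 6+3+8 = 17 ⇒ 17 days.
Change in finish: 17 − 17 = +0 days.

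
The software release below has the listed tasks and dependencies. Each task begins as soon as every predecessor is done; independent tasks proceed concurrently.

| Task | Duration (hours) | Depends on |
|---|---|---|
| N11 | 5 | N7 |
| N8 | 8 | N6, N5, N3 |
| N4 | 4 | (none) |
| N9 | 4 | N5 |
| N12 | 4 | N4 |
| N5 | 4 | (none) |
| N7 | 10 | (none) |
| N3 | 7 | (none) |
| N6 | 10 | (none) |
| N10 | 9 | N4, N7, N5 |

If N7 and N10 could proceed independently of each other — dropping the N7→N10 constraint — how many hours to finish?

With the dependency in place, N7→N10 = 10+9 = 19 sets the finish at 19 hours.
Without N7→N10, N10's earliest start moves from 10 to 4.
The longest chain is now N6→N8 = 10+8 = 18, so the project takes 18 hours.

18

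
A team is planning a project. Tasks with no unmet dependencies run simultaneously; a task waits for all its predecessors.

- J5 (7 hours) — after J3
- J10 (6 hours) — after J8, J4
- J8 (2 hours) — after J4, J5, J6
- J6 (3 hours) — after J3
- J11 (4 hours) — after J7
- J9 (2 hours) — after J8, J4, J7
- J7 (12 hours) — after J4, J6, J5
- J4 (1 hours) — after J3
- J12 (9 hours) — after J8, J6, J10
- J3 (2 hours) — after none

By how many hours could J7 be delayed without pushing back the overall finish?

J3→J5→J8→J10→J12 = 2+7+2+6+9 = 26 sets the makespan at 26 hours.
The longest chain containing J7 totals 25 hours.
Float = 26 − 25 = 1.

1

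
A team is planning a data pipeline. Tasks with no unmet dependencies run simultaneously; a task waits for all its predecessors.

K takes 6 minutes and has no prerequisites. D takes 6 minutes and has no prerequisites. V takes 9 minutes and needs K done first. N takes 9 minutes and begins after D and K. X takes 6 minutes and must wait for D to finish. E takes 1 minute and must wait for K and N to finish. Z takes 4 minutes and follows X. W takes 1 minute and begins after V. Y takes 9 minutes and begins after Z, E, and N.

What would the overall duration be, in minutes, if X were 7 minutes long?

Actual critical path: D→X→Z→Y = 6+6+4+9 = 25 ⇒ 25 minutes.
Since X is critical, the +1 change carries straight to that chain (now 26 minutes).
No other chain overtakes it, so the finish is 26 minutes.

26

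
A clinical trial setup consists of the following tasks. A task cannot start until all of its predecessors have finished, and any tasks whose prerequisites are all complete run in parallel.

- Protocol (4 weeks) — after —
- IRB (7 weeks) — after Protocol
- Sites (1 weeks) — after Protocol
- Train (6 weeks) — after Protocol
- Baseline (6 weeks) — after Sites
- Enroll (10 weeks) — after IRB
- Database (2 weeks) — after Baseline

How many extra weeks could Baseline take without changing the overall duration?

Critical path: Protocol→IRB→Enroll = 4+7+10 = 21, so the finish is 21 weeks.
Longest path through Baseline: 13 weeks (earliest finish 11, latest finish 19).
So Baseline can slip 19 − 11 = 8 weeks.

8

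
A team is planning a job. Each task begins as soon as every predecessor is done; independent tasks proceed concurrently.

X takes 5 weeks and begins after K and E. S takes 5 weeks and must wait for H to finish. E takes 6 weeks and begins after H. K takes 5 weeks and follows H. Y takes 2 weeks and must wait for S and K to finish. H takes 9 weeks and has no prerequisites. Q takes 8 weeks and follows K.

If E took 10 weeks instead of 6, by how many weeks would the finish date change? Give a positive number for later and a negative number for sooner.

Critical path before the change: H→K→Q = 9+5+8 = 22 giving 22 weeks.
The longest path through E is only 20 weeks, so E has float 2.
The binding chain switches to H→E→X = 9+10+5 = 24; finish 24 weeks.
Change in finish: 24 − 22 = +2 weeks.

2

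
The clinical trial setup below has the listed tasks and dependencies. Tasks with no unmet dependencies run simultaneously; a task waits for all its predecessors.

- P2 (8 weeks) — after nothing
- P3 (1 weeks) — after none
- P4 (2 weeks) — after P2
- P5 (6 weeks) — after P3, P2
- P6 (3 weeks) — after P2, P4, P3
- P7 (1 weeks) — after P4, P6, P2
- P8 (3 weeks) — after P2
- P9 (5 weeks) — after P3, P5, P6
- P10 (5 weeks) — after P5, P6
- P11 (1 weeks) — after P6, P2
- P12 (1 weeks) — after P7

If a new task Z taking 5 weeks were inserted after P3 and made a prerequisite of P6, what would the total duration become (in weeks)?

19

Originally the project takes 19 weeks.
With Z inserted, P6 now waits for max(P2, P4, P3, Z).
New critical path: P2→P5→P9 = 8+6+5 = 19 ⇒ 19 weeks.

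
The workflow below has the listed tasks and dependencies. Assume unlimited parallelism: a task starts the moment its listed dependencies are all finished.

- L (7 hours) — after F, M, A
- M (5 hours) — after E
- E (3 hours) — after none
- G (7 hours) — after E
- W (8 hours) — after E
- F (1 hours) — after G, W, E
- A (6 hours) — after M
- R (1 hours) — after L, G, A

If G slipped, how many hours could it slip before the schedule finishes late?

The longest chain is E→M→A→L→R = 3+5+6+7+1 = 22; overall finish 22 hours.
G finishes as early as 10 and must finish by 13.
Float = 22 − 19 = 3.

3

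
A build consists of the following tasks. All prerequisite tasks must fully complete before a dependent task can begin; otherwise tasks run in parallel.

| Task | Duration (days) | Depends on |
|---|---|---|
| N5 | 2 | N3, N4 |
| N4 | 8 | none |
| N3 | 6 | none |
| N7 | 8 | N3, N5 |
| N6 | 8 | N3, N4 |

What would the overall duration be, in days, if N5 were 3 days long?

19

The binding path is N4→N5→N7 = 8+2+8 = 18; finish at 18 days.
N5 is on the critical path; changing it to 3 makes that path 19 days.
No other chain overtakes it, so the finish is 19 days.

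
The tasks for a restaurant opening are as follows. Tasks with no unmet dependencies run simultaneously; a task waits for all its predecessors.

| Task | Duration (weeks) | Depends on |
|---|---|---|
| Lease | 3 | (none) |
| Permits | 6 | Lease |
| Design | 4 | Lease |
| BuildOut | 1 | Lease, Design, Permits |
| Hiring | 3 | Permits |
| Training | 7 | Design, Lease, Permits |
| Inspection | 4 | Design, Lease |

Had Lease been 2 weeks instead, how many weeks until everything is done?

Critical path before the change: Lease→Permits→Training = 3+6+7 = 16 giving 16 weeks.
Lease lies on that path, so at 2 weeks the path becomes 15 weeks.
The critical path is still Lease→Permits→Training; finish is now 15 weeks.

15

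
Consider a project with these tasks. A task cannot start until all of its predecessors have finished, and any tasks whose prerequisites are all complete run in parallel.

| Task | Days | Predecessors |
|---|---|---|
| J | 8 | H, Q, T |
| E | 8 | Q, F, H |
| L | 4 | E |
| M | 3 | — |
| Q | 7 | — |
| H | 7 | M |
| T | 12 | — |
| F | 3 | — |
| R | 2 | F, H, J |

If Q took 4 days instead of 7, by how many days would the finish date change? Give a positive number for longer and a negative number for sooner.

0

Baseline: T→J→R = 12+8+2 = 22 → 22 days.
The longest path through Q is only 19 days, so Q has float 3.
That remains the longest chain; total 22 days.
Change in finish: 22 − 22 = +0 days.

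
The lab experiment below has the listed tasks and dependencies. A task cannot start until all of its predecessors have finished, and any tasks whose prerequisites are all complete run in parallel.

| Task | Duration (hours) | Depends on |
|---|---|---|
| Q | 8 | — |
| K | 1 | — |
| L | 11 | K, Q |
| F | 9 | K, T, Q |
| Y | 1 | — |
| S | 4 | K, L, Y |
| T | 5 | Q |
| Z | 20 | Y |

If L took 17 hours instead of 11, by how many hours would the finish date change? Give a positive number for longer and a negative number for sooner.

The binding path is Q→L→S = 8+11+4 = 23; finish at 23 hours.
L is on the critical path; changing it to 17 makes that path 29 hours.
No other chain overtakes it, so the finish is 29 hours.
Change in finish: 29 − 23 = +6 hours.

6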